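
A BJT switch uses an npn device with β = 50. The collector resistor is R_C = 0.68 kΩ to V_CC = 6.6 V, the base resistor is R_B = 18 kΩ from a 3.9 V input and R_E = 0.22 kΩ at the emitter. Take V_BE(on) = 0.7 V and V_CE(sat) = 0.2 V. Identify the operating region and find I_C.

active; I_C ≈ 5.5 mA

Assume active. Base-emitter loop: I_B = (V_BB − V_BE)/(R_B + (β+1)R_E) = (3.9 − 0.7)/(18 + 51×0.22) = 0.11 mA.
I_C = β·I_B = 50×0.11 = 5.48 mA.
V_CE = V_CC − I_C·R_C − I_E·R_E = 6.6 − 5.48×0.68 − 5.59×0.22 = 1.65 V > V_CE(sat), so the active-region assumption holds.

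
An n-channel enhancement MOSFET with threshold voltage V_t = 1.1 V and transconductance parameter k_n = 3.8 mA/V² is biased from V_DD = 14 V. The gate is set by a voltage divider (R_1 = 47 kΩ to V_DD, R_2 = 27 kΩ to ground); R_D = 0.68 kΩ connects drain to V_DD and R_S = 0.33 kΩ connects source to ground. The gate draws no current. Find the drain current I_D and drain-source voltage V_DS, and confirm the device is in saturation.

I_D ≈ 6.5 mA, V_DS ≈ 7.4 V

V_G = V_DD·R_2/(R_1+R_2) = 14×27/74 = 5.11 V.
Assume saturation: I_D = (k_n/2)(V_GS − V_t)² with V_GS = V_G − I_D·R_S = 5.11 − 0.33·I_D.
Substituting gives 0.207·I_D² − 6.03·I_D + 30.5 = 0, with roots I_D = 6.53 or 22.6 mA.
The root I_D = 22.6 mA gives V_GS = -2.35 V ≤ V_t, so take I_D = 6.53 mA.
Then V_GS = 2.95 V and V_DS = V_DD − I_D(R_D+R_S) = 14 − 6.53×1.01 = 7.41 V.
Saturation requires V_DS ≥ V_GS − V_t = 1.85 V; 7.41 ≥ 1.85 ✓.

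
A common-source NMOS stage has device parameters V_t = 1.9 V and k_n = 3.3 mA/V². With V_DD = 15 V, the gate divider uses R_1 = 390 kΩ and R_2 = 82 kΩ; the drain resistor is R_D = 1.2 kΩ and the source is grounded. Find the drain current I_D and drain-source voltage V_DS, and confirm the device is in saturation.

I_D ≈ 0.82 mA, V_DS ≈ 14 V

V_G = V_DD·R_2/(R_1+R_2) = 15×82/472 = 2.61 V. With the source grounded, V_GS = V_G = 2.61 V.
Assume saturation: I_D = (k_n/2)(V_GS − V_t)² = (3.3/2)×(2.61 − 1.9)² = 1.65×0.706² = 0.822 mA.
V_DS = V_DD − I_D·R_D = 15 − 0.822×1.2 = 14 V.
Saturation requires V_DS ≥ V_GS − V_t = 0.706 V; 14 ≥ 0.706 ✓.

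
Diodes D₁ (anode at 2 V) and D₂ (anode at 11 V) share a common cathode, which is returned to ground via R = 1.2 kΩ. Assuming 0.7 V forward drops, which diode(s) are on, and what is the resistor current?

Assume both conduct. Then node N would need to be at both 2−0.7 = 1.3 V and 11−0.7 = 10.3 V, which is impossible.
Assume only D₂ conducts: V_N = 11 − 0.7 = 10.3 V, so I_R = 10.3/1.2 = 8.58 mA.
Check D₁: its anode-to-cathode voltage is 2 − 10.3 = -8.3 V < 0.7 V, so it is off. The assumption is consistent.

Only D₂ conducts; I_R ≈ 8.6 mA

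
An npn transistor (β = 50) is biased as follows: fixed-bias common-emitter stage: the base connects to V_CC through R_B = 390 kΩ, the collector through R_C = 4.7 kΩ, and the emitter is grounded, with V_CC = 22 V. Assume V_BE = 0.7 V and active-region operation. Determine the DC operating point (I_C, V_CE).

Base loop: V_CC = I_B·R_B + V_BE, so I_B = (22 − 0.7)/390 kΩ = 0.0546 mA.
In the active region I_C = β·I_B = 50 × 0.0546 = 2.73 mA.
Collector loop: V_CE = V_CC − I_C·R_C = 22 − 2.73×4.7 = 9.17 V.
Since V_CE = 9.17 V > V_CE(sat) ≈ 0.2 V, the transistor is in the active region as assumed.

I_C ≈ 2.7 mA, V_CE ≈ 9.2 V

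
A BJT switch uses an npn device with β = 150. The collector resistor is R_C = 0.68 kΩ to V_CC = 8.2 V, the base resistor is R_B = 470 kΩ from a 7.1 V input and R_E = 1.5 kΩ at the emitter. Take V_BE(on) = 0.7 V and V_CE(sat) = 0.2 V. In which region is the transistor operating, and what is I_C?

Assume active. Base-emitter loop: I_B = (V_BB − V_BE)/(R_B + (β+1)R_E) = (7.1 − 0.7)/(470 + 151×1.5) = 0.00919 mA.
I_C = β·I_B = 150×0.00919 = 1.38 mA.
V_CE = V_CC − I_C·R_C − I_E·R_E = 8.2 − 1.38×0.68 − 1.39×1.5 = 5.18 V > V_CE(sat), so the active-region assumption holds.

active; I_C ≈ 1.4 mA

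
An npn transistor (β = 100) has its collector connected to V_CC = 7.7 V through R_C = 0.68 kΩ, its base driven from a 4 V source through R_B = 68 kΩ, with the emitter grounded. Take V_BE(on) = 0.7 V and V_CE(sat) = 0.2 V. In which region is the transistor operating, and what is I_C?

active; I_C ≈ 4.9 mA

Assume active. Base-emitter loop: I_B = (V_BB − V_BE)/R_B = (4 − 0.7)/68 = 0.0485 mA.
I_C = β·I_B = 100×0.0485 = 4.85 mA.
V_CE = V_CC − I_C·R_C = 7.7 − 4.85×0.68 = 4.4 V > V_CE(sat), so the active-region assumption holds.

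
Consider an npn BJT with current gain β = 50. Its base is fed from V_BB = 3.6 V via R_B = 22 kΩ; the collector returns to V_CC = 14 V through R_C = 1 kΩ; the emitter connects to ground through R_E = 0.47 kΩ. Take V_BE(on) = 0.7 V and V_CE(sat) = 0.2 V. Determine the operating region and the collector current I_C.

Assume active. Base-emitter loop: I_B = (V_BB − V_BE)/(R_B + (β+1)R_E) = (3.6 − 0.7)/(22 + 51×0.47) = 0.0631 mA.
I_C = β·I_B = 50×0.0631 = 3.15 mA.
V_CE = V_CC − I_C·R_C − I_E·R_E = 14 − 3.15×1 − 3.22×0.47 = 9.33 V > V_CE(sat), so the active-region assumption holds.

active; I_C ≈ 3.2 mA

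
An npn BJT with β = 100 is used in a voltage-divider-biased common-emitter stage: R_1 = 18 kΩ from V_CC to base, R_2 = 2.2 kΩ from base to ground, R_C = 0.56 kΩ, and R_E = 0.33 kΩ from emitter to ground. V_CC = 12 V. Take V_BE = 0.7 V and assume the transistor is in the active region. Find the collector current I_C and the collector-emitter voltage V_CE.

I_C ≈ 1.7 mA, V_CE ≈ 10 V

Thevenize the base divider: V_Th = V_CC·R_2/(R_1+R_2) = 12×2.2/20.2 = 1.31 V, R_Th = R_1‖R_2 = 1.96 kΩ.
Base-emitter loop: V_Th = I_B·R_Th + V_BE + (β+1)I_B·R_E, so I_B = (1.31 − 0.7) / (1.96 + 101×0.33) = 0.0172 mA.
I_C = β·I_B = 100×0.0172 = 1.72 mA, and I_E = (β+1)I_B = 1.74 mA.
V_CE = V_CC − I_C·R_C − I_E·R_E = 12 − 1.72×0.56 − 1.74×0.33 = 10.5 V.
V_CE = 10.5 V > 0.2 V confirms active-region operation.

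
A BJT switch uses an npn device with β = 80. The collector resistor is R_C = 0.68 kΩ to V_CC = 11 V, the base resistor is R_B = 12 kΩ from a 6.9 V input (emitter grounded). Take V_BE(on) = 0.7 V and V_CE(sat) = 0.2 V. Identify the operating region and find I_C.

saturation; I_C ≈ 16 mA

Assume active: I_B = (6.9 − 0.7)/12 = 0.517 mA, giving I_C = β·I_B = 41.3 mA.
But then V_CE = 11 − 41.3×0.68 = -17.1 V < V_CE(sat) = 0.2 V — impossible in the active region.
So the transistor is saturated. With V_CE = 0.2 V, I_C = (V_CC − 0.2)/R_C = 10.8/0.68 = 15.9 mA.
Check: β·I_B = 41.3 mA > I_C = 15.9 mA, confirming saturation.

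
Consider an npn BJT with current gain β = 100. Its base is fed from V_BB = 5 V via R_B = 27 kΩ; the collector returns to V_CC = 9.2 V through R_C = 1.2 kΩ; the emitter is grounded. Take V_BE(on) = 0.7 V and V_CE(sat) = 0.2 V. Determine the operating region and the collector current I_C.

saturation; I_C ≈ 7.5 mA

Assume active: I_B = (5 − 0.7)/27 = 0.159 mA, giving I_C = β·I_B = 15.9 mA.
But then V_CE = 9.2 − 15.9×1.2 = -9.91 V < V_CE(sat) = 0.2 V — impossible in the active region.
So the transistor is saturated. With V_CE = 0.2 V, I_C = (V_CC − 0.2)/R_C = 9/1.2 = 7.5 mA.
Check: β·I_B = 15.9 mA > I_C = 7.5 mA, confirming saturation.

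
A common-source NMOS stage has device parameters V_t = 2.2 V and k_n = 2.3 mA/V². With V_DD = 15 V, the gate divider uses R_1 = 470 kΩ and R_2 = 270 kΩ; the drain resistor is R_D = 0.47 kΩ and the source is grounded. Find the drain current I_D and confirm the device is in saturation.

I_D ≈ 12 mA

V_G = V_DD·R_2/(R_1+R_2) = 15×270/740 = 5.47 V. With the source grounded, V_GS = V_G = 5.47 V.
Assume saturation: I_D = (k_n/2)(V_GS − V_t)² = (2.3/2)×(5.47 − 2.2)² = 1.15×3.27² = 12.3 mA.
V_DS = V_DD − I_D·R_D = 15 − 12.3×0.47 = 9.21 V.
Saturation requires V_DS ≥ V_GS − V_t = 3.27 V; 9.21 ≥ 3.27 ✓.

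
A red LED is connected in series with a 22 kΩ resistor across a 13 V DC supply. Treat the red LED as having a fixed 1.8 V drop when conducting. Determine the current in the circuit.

KVL around the loop: 13 = V_D + I·R = 1.8 + I × 22 kΩ.
So I = (13 − 1.8) / 22 kΩ = 11.2 / 22 = 0.509 mA.

I ≈ 0.51 mA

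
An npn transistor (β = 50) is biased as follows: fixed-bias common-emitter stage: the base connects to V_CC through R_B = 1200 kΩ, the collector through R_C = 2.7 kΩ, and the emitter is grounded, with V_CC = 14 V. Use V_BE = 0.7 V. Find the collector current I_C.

I_C ≈ 0.55 mA

Base loop: V_CC = I_B·R_B + V_BE, so I_B = (14 − 0.7)/1200 kΩ = 0.0111 mA.
In the active region I_C = β·I_B = 50 × 0.0111 = 0.554 mA.
Collector loop: V_CE = V_CC − I_C·R_C = 14 − 0.554×2.7 = 12.5 V.
Since V_CE = 12.5 V > V_CE(sat) ≈ 0.2 V, the transistor is in the active region as assumed.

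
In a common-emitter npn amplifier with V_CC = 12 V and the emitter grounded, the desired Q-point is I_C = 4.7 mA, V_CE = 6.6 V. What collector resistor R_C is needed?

R_C ≈ 1.1 kΩ

Collector loop: V_CC = I_C·R_C + V_CE.
R_C = (V_CC − V_CE)/I_C = (12 − 6.6)/4.7 = 1.15 kΩ.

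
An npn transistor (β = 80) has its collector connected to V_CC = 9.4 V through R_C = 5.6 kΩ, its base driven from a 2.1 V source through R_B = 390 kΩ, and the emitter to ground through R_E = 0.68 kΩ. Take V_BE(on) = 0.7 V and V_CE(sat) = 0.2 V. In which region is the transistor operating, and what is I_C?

active; I_C ≈ 0.25 mA

Assume active. Base-emitter loop: I_B = (V_BB − V_BE)/(R_B + (β+1)R_E) = (2.1 − 0.7)/(390 + 81×0.68) = 0.00315 mA.
I_C = β·I_B = 80×0.00315 = 0.252 mA.
V_CE = V_CC − I_C·R_C − I_E·R_E = 9.4 − 0.252×5.6 − 0.255×0.68 = 7.82 V > V_CE(sat), so the active-region assumption holds.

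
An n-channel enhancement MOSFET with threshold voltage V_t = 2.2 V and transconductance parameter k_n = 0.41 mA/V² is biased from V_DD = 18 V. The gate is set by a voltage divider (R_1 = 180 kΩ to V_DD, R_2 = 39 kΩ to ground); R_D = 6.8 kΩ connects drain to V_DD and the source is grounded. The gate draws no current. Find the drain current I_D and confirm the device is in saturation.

I_D ≈ 0.21 mA

V_G = V_DD·R_2/(R_1+R_2) = 18×39/219 = 3.21 V. With the source grounded, V_GS = V_G = 3.21 V.
Assume saturation: I_D = (k_n/2)(V_GS − V_t)² = (0.41/2)×(3.21 − 2.2)² = 0.205×1.01² = 0.207 mA.
V_DS = V_DD − I_D·R_D = 18 − 0.207×6.8 = 16.6 V.
Saturation requires V_DS ≥ V_GS − V_t = 1.01 V; 16.6 ≥ 1.01 ✓.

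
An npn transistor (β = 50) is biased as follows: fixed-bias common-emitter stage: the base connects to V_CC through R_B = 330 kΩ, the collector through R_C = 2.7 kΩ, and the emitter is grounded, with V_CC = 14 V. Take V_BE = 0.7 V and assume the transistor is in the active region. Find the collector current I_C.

Base loop: V_CC = I_B·R_B + V_BE, so I_B = (14 − 0.7)/330 kΩ = 0.0403 mA.
In the active region I_C = β·I_B = 50 × 0.0403 = 2.02 mA.
Collector loop: V_CE = V_CC − I_C·R_C = 14 − 2.02×2.7 = 8.56 V.
Since V_CE = 8.56 V > V_CE(sat) ≈ 0.2 V, the transistor is in the active region as assumed.

I_C ≈ 2 mA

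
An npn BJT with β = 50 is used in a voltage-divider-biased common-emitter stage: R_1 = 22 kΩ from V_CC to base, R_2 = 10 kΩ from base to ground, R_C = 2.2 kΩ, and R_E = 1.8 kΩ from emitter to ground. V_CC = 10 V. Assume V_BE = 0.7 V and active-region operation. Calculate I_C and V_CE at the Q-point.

I_C ≈ 1.2 mA, V_CE ≈ 5 V

Thevenize the base divider: V_Th = V_CC·R_2/(R_1+R_2) = 10×10/32 = 3.12 V, R_Th = R_1‖R_2 = 6.88 kΩ.
Base-emitter loop: V_Th = I_B·R_Th + V_BE + (β+1)I_B·R_E, so I_B = (3.12 − 0.7) / (6.88 + 51×1.8) = 0.0246 mA.
I_C = β·I_B = 50×0.0246 = 1.23 mA, and I_E = (β+1)I_B = 1.25 mA.
V_CE = V_CC − I_C·R_C − I_E·R_E = 10 − 1.23×2.2 − 1.25×1.8 = 5.04 V.
V_CE = 5.04 V > 0.2 V confirms active-region operation.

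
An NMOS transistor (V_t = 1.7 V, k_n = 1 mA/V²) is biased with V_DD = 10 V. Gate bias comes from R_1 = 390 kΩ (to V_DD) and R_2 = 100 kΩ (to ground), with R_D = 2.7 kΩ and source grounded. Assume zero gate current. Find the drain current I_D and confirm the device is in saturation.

I_D ≈ 0.058 mA

V_G = V_DD·R_2/(R_1+R_2) = 10×100/490 = 2.04 V. With the source grounded, V_GS = V_G = 2.04 V.
Assume saturation: I_D = (k_n/2)(V_GS − V_t)² = (1/2)×(2.04 − 1.7)² = 0.5×0.341² = 0.0581 mA.
V_DS = V_DD − I_D·R_D = 10 − 0.0581×2.7 = 9.84 V.
Saturation requires V_DS ≥ V_GS − V_t = 0.341 V; 9.84 ≥ 0.341 ✓.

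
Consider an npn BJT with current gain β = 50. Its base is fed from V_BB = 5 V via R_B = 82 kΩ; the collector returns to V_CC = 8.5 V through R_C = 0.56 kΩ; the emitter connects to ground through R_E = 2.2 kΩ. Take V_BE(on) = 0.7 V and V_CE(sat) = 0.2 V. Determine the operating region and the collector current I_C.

Assume active. Base-emitter loop: I_B = (V_BB − V_BE)/(R_B + (β+1)R_E) = (5 − 0.7)/(82 + 51×2.2) = 0.0221 mA.
I_C = β·I_B = 50×0.0221 = 1.11 mA.
V_CE = V_CC − I_C·R_C − I_E·R_E = 8.5 − 1.11×0.56 − 1.13×2.2 = 5.4 V > V_CE(sat), so the active-region assumption holds.

active; I_C ≈ 1.1 mA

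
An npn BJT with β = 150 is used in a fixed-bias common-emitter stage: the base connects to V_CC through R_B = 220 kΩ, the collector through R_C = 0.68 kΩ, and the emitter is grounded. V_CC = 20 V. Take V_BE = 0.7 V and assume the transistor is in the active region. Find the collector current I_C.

Base loop: V_CC = I_B·R_B + V_BE, so I_B = (20 − 0.7)/220 kΩ = 0.0877 mA.
In the active region I_C = β·I_B = 150 × 0.0877 = 13.2 mA.
Collector loop: V_CE = V_CC − I_C·R_C = 20 − 13.2×0.68 = 11.1 V.
Since V_CE = 11.1 V > V_CE(sat) ≈ 0.2 V, the transistor is in the active region as assumed.

I_C ≈ 13 mA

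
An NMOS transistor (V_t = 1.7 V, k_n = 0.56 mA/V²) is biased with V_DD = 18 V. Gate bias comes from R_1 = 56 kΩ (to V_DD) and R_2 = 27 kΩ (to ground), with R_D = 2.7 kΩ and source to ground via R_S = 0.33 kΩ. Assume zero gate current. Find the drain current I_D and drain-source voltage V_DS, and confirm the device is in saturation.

V_G = V_DD·R_2/(R_1+R_2) = 18×27/83 = 5.86 V.
Assume saturation: I_D = (k_n/2)(V_GS − V_t)² with V_GS = V_G − I_D·R_S = 5.86 − 0.33·I_D.
Substituting gives 0.0305·I_D² − 1.77·I_D + 4.83 = 0, with roots I_D = 2.88 or 55.1 mA.
The root I_D = 55.1 mA gives V_GS = -12.3 V ≤ V_t, so take I_D = 2.88 mA.
Then V_GS = 4.91 V and V_DS = V_DD − I_D(R_D+R_S) = 18 − 2.88×3.03 = 9.28 V.
Saturation requires V_DS ≥ V_GS − V_t = 3.21 V; 9.28 ≥ 3.21 ✓.

I_D ≈ 2.9 mA, V_DS ≈ 9.3 V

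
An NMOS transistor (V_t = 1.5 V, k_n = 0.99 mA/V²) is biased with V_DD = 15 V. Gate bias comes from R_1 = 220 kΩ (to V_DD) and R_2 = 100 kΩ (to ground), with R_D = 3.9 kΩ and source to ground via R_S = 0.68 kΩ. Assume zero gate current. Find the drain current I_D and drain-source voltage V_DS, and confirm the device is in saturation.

V_G = V_DD·R_2/(R_1+R_2) = 15×100/320 = 4.69 V.
Assume saturation: I_D = (k_n/2)(V_GS − V_t)² with V_GS = V_G − I_D·R_S = 4.69 − 0.68·I_D.
Substituting gives 0.229·I_D² − 3.15·I_D + 5.03 = 0, with roots I_D = 1.85 or 11.9 mA.
The root I_D = 11.9 mA gives V_GS = -3.4 V ≤ V_t, so take I_D = 1.85 mA.
Then V_GS = 3.43 V and V_DS = V_DD − I_D(R_D+R_S) = 15 − 1.85×4.58 = 6.54 V.
Saturation requires V_DS ≥ V_GS − V_t = 1.93 V; 6.54 ≥ 1.93 ✓.

I_D ≈ 1.8 mA, V_DS ≈ 6.5 V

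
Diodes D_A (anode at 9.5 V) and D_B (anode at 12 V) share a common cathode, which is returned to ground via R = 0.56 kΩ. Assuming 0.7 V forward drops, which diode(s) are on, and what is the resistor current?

Only D_B conducts; I_R ≈ 20 mA

Assume both conduct. Then node N would need to be at both 9.5−0.7 = 8.8 V and 12−0.7 = 11.3 V, which is impossible.
Assume only D_B conducts: V_N = 12 − 0.7 = 11.3 V, so I_R = 11.3/0.56 = 20.2 mA.
Check D_A: its anode-to-cathode voltage is 9.5 − 11.3 = -1.8 V < 0.7 V, so it is off. The assumption is consistent.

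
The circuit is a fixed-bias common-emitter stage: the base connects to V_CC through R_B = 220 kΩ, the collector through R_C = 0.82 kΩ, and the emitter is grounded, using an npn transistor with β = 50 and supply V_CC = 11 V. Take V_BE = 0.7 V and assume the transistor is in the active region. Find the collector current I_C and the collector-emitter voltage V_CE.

Base loop: V_CC = I_B·R_B + V_BE, so I_B = (11 − 0.7)/220 kΩ = 0.0468 mA.
In the active region I_C = β·I_B = 50 × 0.0468 = 2.34 mA.
Collector loop: V_CE = V_CC − I_C·R_C = 11 − 2.34×0.82 = 9.08 V.
Since V_CE = 9.08 V > V_CE(sat) ≈ 0.2 V, the transistor is in the active region as assumed.

I_C ≈ 2.3 mA, V_CE ≈ 9.1 V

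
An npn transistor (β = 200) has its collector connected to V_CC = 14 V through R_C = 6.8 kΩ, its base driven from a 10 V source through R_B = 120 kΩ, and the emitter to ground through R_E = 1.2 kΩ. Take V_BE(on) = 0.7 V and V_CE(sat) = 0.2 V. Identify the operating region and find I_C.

saturation; I_C ≈ 1.7 mA

Assume active: I_B = (10 − 0.7)/(120 + 201×1.2) = 0.0257 mA, I_C = β·I_B = 5.15 mA.
Then V_CE = 14 − 5.15×6.8 − 5.18×1.2 = -27.2 V < 0.2 V — the active assumption fails.
Re-solve with V_CE = 0.2 V. KCL at the emitter: V_E/R_E = (V_BB−0.7−V_E)/R_B + (V_CC−0.2−V_E)/R_C, giving V_E = 2.13 V.
I_C = (V_CC − 0.2 − V_E)/R_C = (13.8 − 2.13)/6.8 = 1.72 mA.
Check: I_B = (9.3 − 2.13)/120 = 0.0597 mA, and β·I_B = 11.9 mA > I_C, confirming saturation.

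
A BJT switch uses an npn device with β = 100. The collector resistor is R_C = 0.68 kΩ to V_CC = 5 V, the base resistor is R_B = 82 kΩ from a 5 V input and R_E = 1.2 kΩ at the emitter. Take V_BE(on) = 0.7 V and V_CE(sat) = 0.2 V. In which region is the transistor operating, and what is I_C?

Assume active. Base-emitter loop: I_B = (V_BB − V_BE)/(R_B + (β+1)R_E) = (5 − 0.7)/(82 + 101×1.2) = 0.0212 mA.
I_C = β·I_B = 100×0.0212 = 2.12 mA.
V_CE = V_CC − I_C·R_C − I_E·R_E = 5 − 2.12×0.68 − 2.14×1.2 = 0.996 V > V_CE(sat), so the active-region assumption holds.

active; I_C ≈ 2.1 mA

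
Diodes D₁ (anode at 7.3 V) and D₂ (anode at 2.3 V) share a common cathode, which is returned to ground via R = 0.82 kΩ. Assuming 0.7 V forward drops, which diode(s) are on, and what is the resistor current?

Assume both conduct. Then node N would need to be at both 7.3−0.7 = 6.6 V and 2.3−0.7 = 1.6 V, which is impossible.
Assume only D₁ conducts: V_N = 7.3 − 0.7 = 6.6 V, so I_R = 6.6/0.82 = 8.05 mA.
Check D₂: its anode-to-cathode voltage is 2.3 − 6.6 = -4.3 V < 0.7 V, so it is off. The assumption is consistent.

Only D₁ conducts; I_R ≈ 8 mA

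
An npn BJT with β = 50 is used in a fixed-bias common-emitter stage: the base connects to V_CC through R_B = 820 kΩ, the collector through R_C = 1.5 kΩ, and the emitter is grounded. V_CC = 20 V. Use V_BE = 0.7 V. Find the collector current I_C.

I_C ≈ 1.2 mA

Base loop: V_CC = I_B·R_B + V_BE, so I_B = (20 − 0.7)/820 kΩ = 0.0235 mA.
In the active region I_C = β·I_B = 50 × 0.0235 = 1.18 mA.
Collector loop: V_CE = V_CC − I_C·R_C = 20 − 1.18×1.5 = 18.2 V.
Since V_CE = 18.2 V > V_CE(sat) ≈ 0.2 V, the transistor is in the active region as assumed.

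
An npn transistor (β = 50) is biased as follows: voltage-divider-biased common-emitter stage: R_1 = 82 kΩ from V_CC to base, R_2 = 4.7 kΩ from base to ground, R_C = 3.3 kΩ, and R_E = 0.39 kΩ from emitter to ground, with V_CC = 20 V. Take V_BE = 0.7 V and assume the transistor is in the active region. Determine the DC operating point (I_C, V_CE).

Thevenize the base divider: V_Th = V_CC·R_2/(R_1+R_2) = 20×4.7/86.7 = 1.08 V, R_Th = R_1‖R_2 = 4.45 kΩ.
Base-emitter loop: V_Th = I_B·R_Th + V_BE + (β+1)I_B·R_E, so I_B = (1.08 − 0.7) / (4.45 + 51×0.39) = 0.0158 mA.
I_C = β·I_B = 50×0.0158 = 0.789 mA, and I_E = (β+1)I_B = 0.805 mA.
V_CE = V_CC − I_C·R_C − I_E·R_E = 20 − 0.789×3.3 − 0.805×0.39 = 17.1 V.
V_CE = 17.1 V > 0.2 V confirms active-region operation.

I_C ≈ 0.79 mA, V_CE ≈ 17 V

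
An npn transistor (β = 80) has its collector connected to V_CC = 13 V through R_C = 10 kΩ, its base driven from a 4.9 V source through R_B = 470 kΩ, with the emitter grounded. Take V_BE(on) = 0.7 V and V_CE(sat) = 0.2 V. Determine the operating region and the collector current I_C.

Assume active. Base-emitter loop: I_B = (V_BB − V_BE)/R_B = (4.9 − 0.7)/470 = 0.00894 mA.
I_C = β·I_B = 80×0.00894 = 0.715 mA.
V_CE = V_CC − I_C·R_C = 13 − 0.715×10 = 5.85 V > V_CE(sat), so the active-region assumption holds.

active; I_C ≈ 0.71 mA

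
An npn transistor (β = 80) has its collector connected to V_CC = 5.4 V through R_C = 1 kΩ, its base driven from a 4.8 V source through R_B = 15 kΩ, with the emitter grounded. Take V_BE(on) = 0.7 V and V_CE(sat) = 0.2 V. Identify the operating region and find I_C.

Assume active: I_B = (4.8 − 0.7)/15 = 0.273 mA, giving I_C = β·I_B = 21.9 mA.
But then V_CE = 5.4 − 21.9×1 = -16.5 V < V_CE(sat) = 0.2 V — impossible in the active region.
So the transistor is saturated. With V_CE = 0.2 V, I_C = (V_CC − 0.2)/R_C = 5.2/1 = 5.2 mA.
Check: β·I_B = 21.9 mA > I_C = 5.2 mA, confirming saturation.

saturation; I_C ≈ 5.2 mA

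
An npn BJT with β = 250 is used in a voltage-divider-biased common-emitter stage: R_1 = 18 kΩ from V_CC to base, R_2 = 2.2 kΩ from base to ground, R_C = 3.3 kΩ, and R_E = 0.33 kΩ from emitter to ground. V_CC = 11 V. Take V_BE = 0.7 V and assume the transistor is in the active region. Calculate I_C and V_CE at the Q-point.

Thevenize the base divider: V_Th = V_CC·R_2/(R_1+R_2) = 11×2.2/20.2 = 1.2 V, R_Th = R_1‖R_2 = 1.96 kΩ.
Base-emitter loop: V_Th = I_B·R_Th + V_BE + (β+1)I_B·R_E, so I_B = (1.2 − 0.7) / (1.96 + 251×0.33) = 0.00587 mA.
I_C = β·I_B = 250×0.00587 = 1.47 mA, and I_E = (β+1)I_B = 1.47 mA.
V_CE = V_CC − I_C·R_C − I_E·R_E = 11 − 1.47×3.3 − 1.47×0.33 = 5.67 V.
V_CE = 5.67 V > 0.2 V confirms active-region operation.

I_C ≈ 1.5 mA, V_CE ≈ 5.7 V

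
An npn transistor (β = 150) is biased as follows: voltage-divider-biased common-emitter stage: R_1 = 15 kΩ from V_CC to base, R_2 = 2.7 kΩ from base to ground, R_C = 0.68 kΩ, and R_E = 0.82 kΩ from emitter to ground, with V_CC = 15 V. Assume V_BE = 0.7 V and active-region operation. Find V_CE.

V_CE ≈ 12 V

Thevenize the base divider: V_Th = V_CC·R_2/(R_1+R_2) = 15×2.7/17.7 = 2.29 V, R_Th = R_1‖R_2 = 2.29 kΩ.
Base-emitter loop: V_Th = I_B·R_Th + V_BE + (β+1)I_B·R_E, so I_B = (2.29 − 0.7) / (2.29 + 151×0.82) = 0.0126 mA.
I_C = β·I_B = 150×0.0126 = 1.89 mA, and I_E = (β+1)I_B = 1.9 mA.
V_CE = V_CC − I_C·R_C − I_E·R_E = 15 − 1.89×0.68 − 1.9×0.82 = 12.2 V.
V_CE = 12.2 V > 0.2 V confirms active-region operation.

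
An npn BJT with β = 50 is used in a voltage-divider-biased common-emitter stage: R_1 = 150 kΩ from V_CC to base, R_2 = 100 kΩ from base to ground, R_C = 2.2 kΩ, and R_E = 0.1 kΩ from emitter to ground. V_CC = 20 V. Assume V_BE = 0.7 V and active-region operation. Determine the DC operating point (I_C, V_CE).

Thevenize the base divider: V_Th = V_CC·R_2/(R_1+R_2) = 20×100/250 = 8 V, R_Th = R_1‖R_2 = 60 kΩ.
Base-emitter loop: V_Th = I_B·R_Th + V_BE + (β+1)I_B·R_E, so I_B = (8 − 0.7) / (60 + 51×0.1) = 0.112 mA.
I_C = β·I_B = 50×0.112 = 5.61 mA, and I_E = (β+1)I_B = 5.72 mA.
V_CE = V_CC − I_C·R_C − I_E·R_E = 20 − 5.61×2.2 − 5.72×0.1 = 7.09 V.
V_CE = 7.09 V > 0.2 V confirms active-region operation.

I_C ≈ 5.6 mA, V_CE ≈ 7.1 V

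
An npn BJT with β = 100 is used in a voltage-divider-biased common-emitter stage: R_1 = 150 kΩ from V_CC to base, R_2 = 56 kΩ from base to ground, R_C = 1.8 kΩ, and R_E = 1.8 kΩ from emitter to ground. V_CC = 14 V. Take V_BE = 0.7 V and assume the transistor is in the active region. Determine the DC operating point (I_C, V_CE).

I_C ≈ 1.4 mA, V_CE ≈ 9 V

Thevenize the base divider: V_Th = V_CC·R_2/(R_1+R_2) = 14×56/206 = 3.81 V, R_Th = R_1‖R_2 = 40.8 kΩ.
Base-emitter loop: V_Th = I_B·R_Th + V_BE + (β+1)I_B·R_E, so I_B = (3.81 − 0.7) / (40.8 + 101×1.8) = 0.014 mA.
I_C = β·I_B = 100×0.014 = 1.4 mA, and I_E = (β+1)I_B = 1.41 mA.
V_CE = V_CC − I_C·R_C − I_E·R_E = 14 − 1.4×1.8 − 1.41×1.8 = 8.95 V.
V_CE = 8.95 V > 0.2 V confirms active-region operation.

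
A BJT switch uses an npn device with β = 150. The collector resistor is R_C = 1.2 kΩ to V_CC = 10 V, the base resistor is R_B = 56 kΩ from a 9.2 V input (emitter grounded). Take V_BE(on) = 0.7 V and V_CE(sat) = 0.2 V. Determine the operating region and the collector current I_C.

saturation; I_C ≈ 8.2 mA

Assume active: I_B = (9.2 − 0.7)/56 = 0.152 mA, giving I_C = β·I_B = 22.8 mA.
But then V_CE = 10 − 22.8×1.2 = -17.3 V < V_CE(sat) = 0.2 V — impossible in the active region.
So the transistor is saturated. With V_CE = 0.2 V, I_C = (V_CC − 0.2)/R_C = 9.8/1.2 = 8.17 mA.
Check: β·I_B = 22.8 mA > I_C = 8.17 mA, confirming saturation.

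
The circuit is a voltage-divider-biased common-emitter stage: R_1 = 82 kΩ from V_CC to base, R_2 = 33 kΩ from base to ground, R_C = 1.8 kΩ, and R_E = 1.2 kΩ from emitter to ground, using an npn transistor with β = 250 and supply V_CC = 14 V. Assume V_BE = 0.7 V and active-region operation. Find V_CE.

Thevenize the base divider: V_Th = V_CC·R_2/(R_1+R_2) = 14×33/115 = 4.02 V, R_Th = R_1‖R_2 = 23.5 kΩ.
Base-emitter loop: V_Th = I_B·R_Th + V_BE + (β+1)I_B·R_E, so I_B = (4.02 − 0.7) / (23.5 + 251×1.2) = 0.0102 mA.
I_C = β·I_B = 250×0.0102 = 2.55 mA, and I_E = (β+1)I_B = 2.56 mA.
V_CE = V_CC − I_C·R_C − I_E·R_E = 14 − 2.55×1.8 − 2.56×1.2 = 6.33 V.
V_CE = 6.33 V > 0.2 V confirms active-region operation.

V_CE ≈ 6.3 V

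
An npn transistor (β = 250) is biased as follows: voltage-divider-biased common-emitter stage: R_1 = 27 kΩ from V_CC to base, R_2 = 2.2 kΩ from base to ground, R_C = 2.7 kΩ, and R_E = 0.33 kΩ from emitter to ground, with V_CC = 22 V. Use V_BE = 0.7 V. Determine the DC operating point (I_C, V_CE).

I_C ≈ 2.8 mA, V_CE ≈ 13 V

Thevenize the base divider: V_Th = V_CC·R_2/(R_1+R_2) = 22×2.2/29.2 = 1.66 V, R_Th = R_1‖R_2 = 2.03 kΩ.
Base-emitter loop: V_Th = I_B·R_Th + V_BE + (β+1)I_B·R_E, so I_B = (1.66 − 0.7) / (2.03 + 251×0.33) = 0.0113 mA.
I_C = β·I_B = 250×0.0113 = 2.82 mA, and I_E = (β+1)I_B = 2.83 mA.
V_CE = V_CC − I_C·R_C − I_E·R_E = 22 − 2.82×2.7 − 2.83×0.33 = 13.4 V.
V_CE = 13.4 V > 0.2 V confirms active-region operation.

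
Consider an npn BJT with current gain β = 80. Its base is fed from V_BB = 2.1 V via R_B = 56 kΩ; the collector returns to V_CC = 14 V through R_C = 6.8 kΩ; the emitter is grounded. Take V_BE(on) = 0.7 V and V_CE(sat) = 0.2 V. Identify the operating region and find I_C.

Assume active. Base-emitter loop: I_B = (V_BB − V_BE)/R_B = (2.1 − 0.7)/56 = 0.025 mA.
I_C = β·I_B = 80×0.025 = 2 mA.
V_CE = V_CC − I_C·R_C = 14 − 2×6.8 = 0.4 V > V_CE(sat), so the active-region assumption holds.

active; I_C ≈ 2 mA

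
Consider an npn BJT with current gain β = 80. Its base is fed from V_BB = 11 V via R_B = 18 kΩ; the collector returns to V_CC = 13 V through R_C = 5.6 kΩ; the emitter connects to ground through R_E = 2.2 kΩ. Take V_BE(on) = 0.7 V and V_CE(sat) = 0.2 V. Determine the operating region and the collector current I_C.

Assume active: I_B = (11 − 0.7)/(18 + 81×2.2) = 0.0525 mA, I_C = β·I_B = 4.2 mA.
Then V_CE = 13 − 4.2×5.6 − 4.25×2.2 = -19.9 V < 0.2 V — the active assumption fails.
Re-solve with V_CE = 0.2 V. KCL at the emitter: V_E/R_E = (V_BB−0.7−V_E)/R_B + (V_CC−0.2−V_E)/R_C, giving V_E = 4.15 V.
I_C = (V_CC − 0.2 − V_E)/R_C = (12.8 − 4.15)/5.6 = 1.54 mA.
Check: I_B = (10.3 − 4.15)/18 = 0.342 mA, and β·I_B = 27.3 mA > I_C, confirming saturation.

saturation; I_C ≈ 1.5 mA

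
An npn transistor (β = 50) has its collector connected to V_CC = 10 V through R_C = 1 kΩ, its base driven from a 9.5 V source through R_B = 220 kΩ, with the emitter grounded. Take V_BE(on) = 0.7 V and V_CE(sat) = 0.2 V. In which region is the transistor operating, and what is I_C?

active; I_C ≈ 2 mA

Assume active. Base-emitter loop: I_B = (V_BB − V_BE)/R_B = (9.5 − 0.7)/220 = 0.04 mA.
I_C = β·I_B = 50×0.04 = 2 mA.
V_CE = V_CC − I_C·R_C = 10 − 2×1 = 8 V > V_CE(sat), so the active-region assumption holds.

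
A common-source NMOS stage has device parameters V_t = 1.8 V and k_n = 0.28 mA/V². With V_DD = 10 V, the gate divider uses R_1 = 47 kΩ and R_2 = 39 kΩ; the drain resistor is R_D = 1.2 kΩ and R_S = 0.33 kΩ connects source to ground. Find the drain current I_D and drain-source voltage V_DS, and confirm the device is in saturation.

V_G = V_DD·R_2/(R_1+R_2) = 10×39/86 = 4.53 V.
Assume saturation: I_D = (k_n/2)(V_GS − V_t)² with V_GS = V_G − I_D·R_S = 4.53 − 0.33·I_D.
Substituting gives 0.0152·I_D² − 1.25·I_D + 1.05 = 0, with roots I_D = 0.845 or 81.3 mA.
The root I_D = 81.3 mA gives V_GS = -22.3 V ≤ V_t, so take I_D = 0.845 mA.
Then V_GS = 4.26 V and V_DS = V_DD − I_D(R_D+R_S) = 10 − 0.845×1.53 = 8.71 V.
Saturation requires V_DS ≥ V_GS − V_t = 2.46 V; 8.71 ≥ 2.46 ✓.

I_D ≈ 0.84 mA, V_DS ≈ 8.7 V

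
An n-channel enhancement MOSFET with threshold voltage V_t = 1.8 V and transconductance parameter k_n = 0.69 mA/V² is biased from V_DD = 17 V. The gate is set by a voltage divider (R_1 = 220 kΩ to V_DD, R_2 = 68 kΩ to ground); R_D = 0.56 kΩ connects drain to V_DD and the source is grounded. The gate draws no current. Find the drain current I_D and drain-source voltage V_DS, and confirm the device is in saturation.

I_D ≈ 1.7 mA, V_DS ≈ 16 V

V_G = V_DD·R_2/(R_1+R_2) = 17×68/288 = 4.01 V. With the source grounded, V_GS = V_G = 4.01 V.
Assume saturation: I_D = (k_n/2)(V_GS − V_t)² = (0.69/2)×(4.01 − 1.8)² = 0.345×2.21² = 1.69 mA.
V_DS = V_DD − I_D·R_D = 17 − 1.69×0.56 = 16.1 V.
Saturation requires V_DS ≥ V_GS − V_t = 2.21 V; 16.1 ≥ 2.21 ✓.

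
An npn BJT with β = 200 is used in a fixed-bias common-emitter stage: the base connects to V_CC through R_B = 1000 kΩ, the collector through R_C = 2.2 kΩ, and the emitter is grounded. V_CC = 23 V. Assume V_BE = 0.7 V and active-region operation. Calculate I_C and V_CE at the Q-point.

I_C ≈ 4.5 mA, V_CE ≈ 13 V

Base loop: V_CC = I_B·R_B + V_BE, so I_B = (23 − 0.7)/1000 kΩ = 0.0223 mA.
In the active region I_C = β·I_B = 200 × 0.0223 = 4.46 mA.
Collector loop: V_CE = V_CC − I_C·R_C = 23 − 4.46×2.2 = 13.2 V.
Since V_CE = 13.2 V > V_CE(sat) ≈ 0.2 V, the transistor is in the active region as assumed.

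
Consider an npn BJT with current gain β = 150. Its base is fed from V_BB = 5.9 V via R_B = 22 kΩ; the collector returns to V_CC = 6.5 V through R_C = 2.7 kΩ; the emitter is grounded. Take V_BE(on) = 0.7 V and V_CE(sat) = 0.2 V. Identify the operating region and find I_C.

saturation; I_C ≈ 2.3 mA

Assume active: I_B = (5.9 − 0.7)/22 = 0.236 mA, giving I_C = β·I_B = 35.5 mA.
But then V_CE = 6.5 − 35.5×2.7 = -89.2 V < V_CE(sat) = 0.2 V — impossible in the active region.
So the transistor is saturated. With V_CE = 0.2 V, I_C = (V_CC − 0.2)/R_C = 6.3/2.7 = 2.33 mA.
Check: β·I_B = 35.5 mA > I_C = 2.33 mA, confirming saturation.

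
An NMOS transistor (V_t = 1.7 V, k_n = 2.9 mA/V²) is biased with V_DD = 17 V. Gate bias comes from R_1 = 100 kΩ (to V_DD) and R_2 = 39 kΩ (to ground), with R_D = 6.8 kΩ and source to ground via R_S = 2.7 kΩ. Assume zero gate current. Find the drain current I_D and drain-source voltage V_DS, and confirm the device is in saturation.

V_G = V_DD·R_2/(R_1+R_2) = 17×39/139 = 4.77 V.
Assume saturation: I_D = (k_n/2)(V_GS − V_t)² with V_GS = V_G − I_D·R_S = 4.77 − 2.7·I_D.
Substituting gives 10.6·I_D² − 25·I_D + 13.7 = 0, with roots I_D = 0.853 or 1.52 mA.
The root I_D = 1.52 mA gives V_GS = 0.678 V ≤ V_t, so take I_D = 0.853 mA.
Then V_GS = 2.47 V and V_DS = V_DD − I_D(R_D+R_S) = 17 − 0.853×9.5 = 8.9 V.
Saturation requires V_DS ≥ V_GS − V_t = 0.767 V; 8.9 ≥ 0.767 ✓.

I_D ≈ 0.85 mA, V_DS ≈ 8.9 V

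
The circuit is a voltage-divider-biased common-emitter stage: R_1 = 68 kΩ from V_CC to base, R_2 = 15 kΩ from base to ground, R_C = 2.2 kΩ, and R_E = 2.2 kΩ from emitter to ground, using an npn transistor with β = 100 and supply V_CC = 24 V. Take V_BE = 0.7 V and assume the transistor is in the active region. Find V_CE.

V_CE ≈ 17 V

Thevenize the base divider: V_Th = V_CC·R_2/(R_1+R_2) = 24×15/83 = 4.34 V, R_Th = R_1‖R_2 = 12.3 kΩ.
Base-emitter loop: V_Th = I_B·R_Th + V_BE + (β+1)I_B·R_E, so I_B = (4.34 − 0.7) / (12.3 + 101×2.2) = 0.0155 mA.
I_C = β·I_B = 100×0.0155 = 1.55 mA, and I_E = (β+1)I_B = 1.57 mA.
V_CE = V_CC − I_C·R_C − I_E·R_E = 24 − 1.55×2.2 − 1.57×2.2 = 17.1 V.
V_CE = 17.1 V > 0.2 V confirms active-region operation.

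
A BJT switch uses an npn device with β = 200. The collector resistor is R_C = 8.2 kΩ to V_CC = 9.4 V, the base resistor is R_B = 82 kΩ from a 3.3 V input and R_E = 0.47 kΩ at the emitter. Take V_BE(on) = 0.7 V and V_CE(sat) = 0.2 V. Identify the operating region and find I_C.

saturation; I_C ≈ 1.1 mA

Assume active: I_B = (3.3 − 0.7)/(82 + 201×0.47) = 0.0147 mA, I_C = β·I_B = 2.95 mA.
Then V_CE = 9.4 − 2.95×8.2 − 2.96×0.47 = -16.2 V < 0.2 V — the active assumption fails.
Re-solve with V_CE = 0.2 V. KCL at the emitter: V_E/R_E = (V_BB−0.7−V_E)/R_B + (V_CC−0.2−V_E)/R_C, giving V_E = 0.51 V.
I_C = (V_CC − 0.2 − V_E)/R_C = (9.2 − 0.51)/8.2 = 1.06 mA.
Check: I_B = (2.6 − 0.51)/82 = 0.0255 mA, and β·I_B = 5.1 mA > I_C, confirming saturation.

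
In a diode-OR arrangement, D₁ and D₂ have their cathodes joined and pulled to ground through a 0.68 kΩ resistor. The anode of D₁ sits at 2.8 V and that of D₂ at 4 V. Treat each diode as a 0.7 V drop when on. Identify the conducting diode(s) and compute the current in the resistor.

Only D₂ conducts; I_R ≈ 4.9 mA

Assume both conduct. Then node N would need to be at both 2.8−0.7 = 2.1 V and 4−0.7 = 3.3 V, which is impossible.
Assume only D₂ conducts: V_N = 4 − 0.7 = 3.3 V, so I_R = 3.3/0.68 = 4.85 mA.
Check D₁: its anode-to-cathode voltage is 2.8 − 3.3 = -0.5 V < 0.7 V, so it is off. The assumption is consistent.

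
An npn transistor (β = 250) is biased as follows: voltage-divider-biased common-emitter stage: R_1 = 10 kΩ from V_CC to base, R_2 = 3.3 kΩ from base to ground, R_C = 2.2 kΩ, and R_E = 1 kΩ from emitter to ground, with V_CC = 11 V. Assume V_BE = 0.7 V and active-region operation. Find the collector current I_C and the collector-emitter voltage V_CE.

Thevenize the base divider: V_Th = V_CC·R_2/(R_1+R_2) = 11×3.3/13.3 = 2.73 V, R_Th = R_1‖R_2 = 2.48 kΩ.
Base-emitter loop: V_Th = I_B·R_Th + V_BE + (β+1)I_B·R_E, so I_B = (2.73 − 0.7) / (2.48 + 251×1) = 0.00801 mA.
I_C = β·I_B = 250×0.00801 = 2 mA, and I_E = (β+1)I_B = 2.01 mA.
V_CE = V_CC − I_C·R_C − I_E·R_E = 11 − 2×2.2 − 2.01×1 = 4.59 V.
V_CE = 4.59 V > 0.2 V confirms active-region operation.

I_C ≈ 2 mA, V_CE ≈ 4.6 V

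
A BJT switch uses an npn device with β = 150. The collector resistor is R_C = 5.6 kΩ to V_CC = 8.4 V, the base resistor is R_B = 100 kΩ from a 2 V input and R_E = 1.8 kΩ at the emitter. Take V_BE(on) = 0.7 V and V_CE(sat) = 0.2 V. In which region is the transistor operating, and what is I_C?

Assume active. Base-emitter loop: I_B = (V_BB − V_BE)/(R_B + (β+1)R_E) = (2 − 0.7)/(100 + 151×1.8) = 0.0035 mA.
I_C = β·I_B = 150×0.0035 = 0.524 mA.
V_CE = V_CC − I_C·R_C − I_E·R_E = 8.4 − 0.524×5.6 − 0.528×1.8 = 4.51 V > V_CE(sat), so the active-region assumption holds.

active; I_C ≈ 0.52 mA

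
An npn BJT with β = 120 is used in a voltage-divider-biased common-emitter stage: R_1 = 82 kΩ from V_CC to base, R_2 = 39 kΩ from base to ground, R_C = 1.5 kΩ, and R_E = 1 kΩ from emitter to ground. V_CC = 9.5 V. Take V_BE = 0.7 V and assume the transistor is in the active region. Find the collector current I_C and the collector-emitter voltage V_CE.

I_C ≈ 1.9 mA, V_CE ≈ 4.7 V

Thevenize the base divider: V_Th = V_CC·R_2/(R_1+R_2) = 9.5×39/121 = 3.06 V, R_Th = R_1‖R_2 = 26.4 kΩ.
Base-emitter loop: V_Th = I_B·R_Th + V_BE + (β+1)I_B·R_E, so I_B = (3.06 − 0.7) / (26.4 + 121×1) = 0.016 mA.
I_C = β·I_B = 120×0.016 = 1.92 mA, and I_E = (β+1)I_B = 1.94 mA.
V_CE = V_CC − I_C·R_C − I_E·R_E = 9.5 − 1.92×1.5 − 1.94×1 = 4.68 V.
V_CE = 4.68 V > 0.2 V confirms active-region operation.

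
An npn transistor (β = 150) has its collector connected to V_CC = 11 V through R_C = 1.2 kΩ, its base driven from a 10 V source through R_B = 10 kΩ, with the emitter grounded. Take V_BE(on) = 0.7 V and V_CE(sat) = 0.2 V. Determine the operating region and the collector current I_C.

saturation; I_C ≈ 9 mA

Assume active: I_B = (10 − 0.7)/10 = 0.93 mA, giving I_C = β·I_B = 140 mA.
But then V_CE = 11 − 140×1.2 = -156 V < V_CE(sat) = 0.2 V — impossible in the active region.
So the transistor is saturated. With V_CE = 0.2 V, I_C = (V_CC − 0.2)/R_C = 10.8/1.2 = 9 mA.
Check: β·I_B = 140 mA > I_C = 9 mA, confirming saturation.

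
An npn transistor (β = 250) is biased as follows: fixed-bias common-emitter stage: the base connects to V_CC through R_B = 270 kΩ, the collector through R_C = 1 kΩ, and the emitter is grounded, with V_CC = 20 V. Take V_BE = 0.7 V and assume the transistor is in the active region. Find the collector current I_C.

I_C ≈ 18 mA

Base loop: V_CC = I_B·R_B + V_BE, so I_B = (20 − 0.7)/270 kΩ = 0.0715 mA.
In the active region I_C = β·I_B = 250 × 0.0715 = 17.9 mA.
Collector loop: V_CE = V_CC − I_C·R_C = 20 − 17.9×1 = 2.13 V.
Since V_CE = 2.13 V > V_CE(sat) ≈ 0.2 V, the transistor is in the active region as assumed.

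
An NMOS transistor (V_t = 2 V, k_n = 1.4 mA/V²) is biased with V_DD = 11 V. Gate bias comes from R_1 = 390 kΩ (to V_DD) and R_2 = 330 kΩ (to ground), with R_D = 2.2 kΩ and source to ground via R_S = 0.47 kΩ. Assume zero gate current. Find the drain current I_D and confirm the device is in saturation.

V_G = V_DD·R_2/(R_1+R_2) = 11×330/720 = 5.04 V.
Assume saturation: I_D = (k_n/2)(V_GS − V_t)² with V_GS = V_G − I_D·R_S = 5.04 − 0.47·I_D.
Substituting gives 0.155·I_D² − 3·I_D + 6.48 = 0, with roots I_D = 2.47 or 16.9 mA.
The root I_D = 16.9 mA gives V_GS = -2.92 V ≤ V_t, so take I_D = 2.47 mA.
Then V_GS = 3.88 V and V_DS = V_DD − I_D(R_D+R_S) = 11 − 2.47×2.67 = 4.4 V.
Saturation requires V_DS ≥ V_GS − V_t = 1.88 V; 4.4 ≥ 1.88 ✓.

I_D ≈ 2.5 mA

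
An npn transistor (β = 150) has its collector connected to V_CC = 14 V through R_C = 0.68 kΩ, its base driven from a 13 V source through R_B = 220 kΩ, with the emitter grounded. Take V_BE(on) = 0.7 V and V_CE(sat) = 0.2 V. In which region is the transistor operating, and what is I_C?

Assume active. Base-emitter loop: I_B = (V_BB − V_BE)/R_B = (13 − 0.7)/220 = 0.0559 mA.
I_C = β·I_B = 150×0.0559 = 8.39 mA.
V_CE = V_CC − I_C·R_C = 14 − 8.39×0.68 = 8.3 V > V_CE(sat), so the active-region assumption holds.

active; I_C ≈ 8.4 mA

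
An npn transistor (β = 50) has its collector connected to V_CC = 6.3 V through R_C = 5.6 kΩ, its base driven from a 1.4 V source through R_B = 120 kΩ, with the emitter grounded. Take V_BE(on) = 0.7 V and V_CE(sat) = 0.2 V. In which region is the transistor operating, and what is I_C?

active; I_C ≈ 0.29 mA

Assume active. Base-emitter loop: I_B = (V_BB − V_BE)/R_B = (1.4 − 0.7)/120 = 0.00583 mA.
I_C = β·I_B = 50×0.00583 = 0.292 mA.
V_CE = V_CC − I_C·R_C = 6.3 − 0.292×5.6 = 4.67 V > V_CE(sat), so the active-region assumption holds.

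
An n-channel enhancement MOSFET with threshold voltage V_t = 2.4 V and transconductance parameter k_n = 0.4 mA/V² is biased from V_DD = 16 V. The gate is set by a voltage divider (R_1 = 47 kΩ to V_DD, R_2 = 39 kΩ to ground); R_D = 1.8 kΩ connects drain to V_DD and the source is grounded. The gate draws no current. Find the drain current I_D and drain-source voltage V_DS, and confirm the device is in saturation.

V_G = V_DD·R_2/(R_1+R_2) = 16×39/86 = 7.26 V. With the source grounded, V_GS = V_G = 7.26 V.
Assume saturation: I_D = (k_n/2)(V_GS − V_t)² = (0.4/2)×(7.26 − 2.4)² = 0.2×4.86² = 4.72 mA.
V_DS = V_DD − I_D·R_D = 16 − 4.72×1.8 = 7.51 V.
Saturation requires V_DS ≥ V_GS − V_t = 4.86 V; 7.51 ≥ 4.86 ✓.

I_D ≈ 4.7 mA, V_DS ≈ 7.5 V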